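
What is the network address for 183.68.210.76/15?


IP:   10110111.01000100.11010010.01001100
Mask: 11111111.11111110.00000000.00000000
AND operation:
Net:  10110111.01000100.00000000.00000000
Network: 183.68.0.0/15


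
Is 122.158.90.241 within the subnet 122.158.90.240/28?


Subnet network: 122.158.90.240
Test IP AND mask: 122.158.90.240
Yes, 122.158.90.241 is in 122.158.90.240/28


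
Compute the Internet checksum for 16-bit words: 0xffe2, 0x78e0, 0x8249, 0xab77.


Sum all words (with carry folding):
+ 0xffe2 = 0xffe2
+ 0x78e0 = 0x78c3
+ 0x8249 = 0xfb0c
+ 0xab77 = 0xa684
One's complement: ~0xa684
Checksum = 0x597b


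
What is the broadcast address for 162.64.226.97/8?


Network: 162.0.0.0/8
Host bits = 24
Set all host bits to 1:
Broadcast: 162.255.255.255


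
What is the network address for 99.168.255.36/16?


IP:   01100011.10101000.11111111.00100100
Mask: 11111111.11111111.00000000.00000000
AND operation:
Net:  01100011.10101000.00000000.00000000
Network: 99.168.0.0/16


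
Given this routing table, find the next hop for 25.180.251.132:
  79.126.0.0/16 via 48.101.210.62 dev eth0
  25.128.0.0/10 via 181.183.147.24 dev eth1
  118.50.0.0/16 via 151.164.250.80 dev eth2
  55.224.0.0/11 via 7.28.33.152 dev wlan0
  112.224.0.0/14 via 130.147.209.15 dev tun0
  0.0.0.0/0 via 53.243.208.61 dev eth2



Longest prefix match for 25.180.251.132:
  /16 79.126.0.0: no
  /10 25.128.0.0: MATCH
  /16 118.50.0.0: no
  /11 55.224.0.0: no
  /14 112.224.0.0: no
  /0 0.0.0.0: MATCH
Selected: next-hop 181.183.147.24 via eth1 (matched /10)


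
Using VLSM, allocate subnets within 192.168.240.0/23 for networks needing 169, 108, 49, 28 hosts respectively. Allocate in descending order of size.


169 hosts -> /24 (254 usable): 192.168.240.0/24
108 hosts -> /25 (126 usable): 192.168.241.0/25
49 hosts -> /26 (62 usable): 192.168.241.128/26
28 hosts -> /27 (30 usable): 192.168.241.192/27
Allocation: 192.168.240.0/24 (169 hosts, 254 usable); 192.168.241.0/25 (108 hosts, 126 usable); 192.168.241.128/26 (49 hosts, 62 usable); 192.168.241.192/27 (28 hosts, 30 usable)


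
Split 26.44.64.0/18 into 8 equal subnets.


New prefix = 18 + 3 = 21
Each subnet has 2048 addresses
  26.44.64.0/21
  26.44.72.0/21
  26.44.80.0/21
  26.44.88.0/21
  26.44.96.0/21
  26.44.104.0/21
  26.44.112.0/21
  26.44.120.0/21
Subnets: 26.44.64.0/21, 26.44.72.0/21, 26.44.80.0/21, 26.44.88.0/21, 26.44.96.0/21, 26.44.104.0/21, 26.44.112.0/21, 26.44.120.0/21


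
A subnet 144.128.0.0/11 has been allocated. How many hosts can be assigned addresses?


Host bits = 32 - 11 = 21
Total addresses = 2^21 = 2097152
Usable = total - 2 (network and broadcast)
Usable hosts: 2097150


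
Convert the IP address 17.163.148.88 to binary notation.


17 = 00010001
163 = 10100011
148 = 10010100
88 = 01011000
Binary: 00010001.10100011.10010100.01011000


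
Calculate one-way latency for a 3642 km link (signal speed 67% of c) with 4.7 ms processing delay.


Speed = 0.67 * 3e5 km/s = 201000 km/s
Propagation delay = 3642 / 201000 = 0.0181 s = 18.1194 ms
Processing delay = 4.7 ms
Total one-way latency = 22.8194 ms


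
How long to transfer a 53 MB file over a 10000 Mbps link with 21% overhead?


Effective throughput = 10000 * (1 - 21/100) = 7900 Mbps
File size in Mb = 53 * 8 = 424 Mb
Time = 424 / 7900
Time = 0.0537 seconds


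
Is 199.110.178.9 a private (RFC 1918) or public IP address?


RFC 1918 private ranges:
  10.0.0.0/8 (10.0.0.0 - 10.255.255.255)
  172.16.0.0/12 (172.16.0.0 - 172.31.255.255)
  192.168.0.0/16 (192.168.0.0 - 192.168.255.255)
Public (not in any RFC 1918 range)


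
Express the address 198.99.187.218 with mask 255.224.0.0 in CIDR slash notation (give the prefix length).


Binary: 11111111.11100000.00000000.00000000
Count leading 1s
Prefix: /11


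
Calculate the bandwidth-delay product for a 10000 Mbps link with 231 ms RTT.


BDP = bandwidth * RTT
= 10000 Mbps * 231 ms
= 10000 * 1e6 * 231 / 1000 bits
= 2310000000 bits
= 288750000 bytes
= 281982.4219 KB
BDP = 2310000000 bits (288750000 bytes)


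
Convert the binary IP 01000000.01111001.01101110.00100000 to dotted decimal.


01000000 = 64
01111001 = 121
01101110 = 110
00100000 = 32
IP: 64.121.110.32


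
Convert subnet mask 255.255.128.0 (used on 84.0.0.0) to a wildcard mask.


Subnet mask: 255.255.128.0
Wildcard = 255.255.255.255 - subnet mask
255 - 255 = 0
255 - 255 = 0
255 - 128 = 127
255 - 0 = 255
Wildcard: 0.0.127.255


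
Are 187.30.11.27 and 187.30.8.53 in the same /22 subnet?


Mask: 255.255.252.0
187.30.11.27 AND mask = 187.30.8.0
187.30.8.53 AND mask = 187.30.8.0
Yes, same subnet (187.30.8.0)


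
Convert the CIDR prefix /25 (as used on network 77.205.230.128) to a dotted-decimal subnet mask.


/25 means 25 network bits, 7 host bits
Binary: 11111111111111111111111110000000
Mask: 255.255.255.128


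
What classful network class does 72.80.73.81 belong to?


First octet: 72
Binary: 01001000
0xxxxxxx -> Class A (1-126)
Class A, default mask 255.0.0.0 (/8)


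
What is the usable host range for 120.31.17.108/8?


Network: 120.0.0.0
Broadcast: 120.255.255.255
First usable = network + 1
Last usable = broadcast - 1
Range: 120.0.0.1 to 120.255.255.254


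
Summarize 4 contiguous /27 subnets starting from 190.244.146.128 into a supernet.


Original prefix: /27
Number of subnets: 4 = 2^2
New prefix = 27 - 2 = 25
Supernet: 190.244.146.128/25


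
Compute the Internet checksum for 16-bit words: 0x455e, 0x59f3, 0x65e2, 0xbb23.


Sum all words (with carry folding):
+ 0x455e = 0x455e
+ 0x59f3 = 0x9f51
+ 0x65e2 = 0x0534
+ 0xbb23 = 0xc057
One's complement: ~0xc057
Checksum = 0x3fa8


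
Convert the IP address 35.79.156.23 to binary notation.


35 = 00100011
79 = 01001111
156 = 10011100
23 = 00010111
Binary: 00100011.01001111.10011100.00010111


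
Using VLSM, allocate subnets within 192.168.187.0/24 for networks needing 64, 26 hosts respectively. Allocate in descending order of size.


64 hosts -> /25 (126 usable): 192.168.187.0/25
26 hosts -> /27 (30 usable): 192.168.187.128/27
Allocation: 192.168.187.0/25 (64 hosts, 126 usable); 192.168.187.128/27 (26 hosts, 30 usable)


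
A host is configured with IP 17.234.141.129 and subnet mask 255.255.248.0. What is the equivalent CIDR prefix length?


Binary: 11111111.11111111.11111000.00000000
Count leading 1s
Prefix: /21


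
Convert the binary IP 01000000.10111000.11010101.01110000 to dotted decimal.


01000000 = 64
10111000 = 184
11010101 = 213
01110000 = 112
IP: 64.184.213.112


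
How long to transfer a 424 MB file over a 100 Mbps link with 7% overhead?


Effective throughput = 100 * (1 - 7/100) = 93 Mbps
File size in Mb = 424 * 8 = 3392 Mb
Time = 3392 / 93
Time = 36.4731 seconds


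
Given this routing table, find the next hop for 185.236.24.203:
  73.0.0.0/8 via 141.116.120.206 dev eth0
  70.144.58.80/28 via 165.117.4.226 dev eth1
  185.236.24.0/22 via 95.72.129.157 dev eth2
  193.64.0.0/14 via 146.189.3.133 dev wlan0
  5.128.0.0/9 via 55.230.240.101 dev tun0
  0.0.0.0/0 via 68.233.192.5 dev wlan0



Longest prefix match for 185.236.24.203:
  /8 73.0.0.0: no
  /28 70.144.58.80: no
  /22 185.236.24.0: MATCH
  /14 193.64.0.0: no
  /9 5.128.0.0: no
  /0 0.0.0.0: MATCH
Selected: next-hop 95.72.129.157 via eth2 (matched /22)


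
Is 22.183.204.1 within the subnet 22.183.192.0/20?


Subnet network: 22.183.192.0
Test IP AND mask: 22.183.192.0
Yes, 22.183.204.1 is in 22.183.192.0/20


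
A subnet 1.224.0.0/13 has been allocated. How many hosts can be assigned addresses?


Host bits = 32 - 13 = 19
Total addresses = 2^19 = 524288
Usable = total - 2 (network and broadcast)
Usable hosts: 524286


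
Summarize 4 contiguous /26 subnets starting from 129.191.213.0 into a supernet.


Original prefix: /26
Number of subnets: 4 = 2^2
New prefix = 26 - 2 = 24
Supernet: 129.191.213.0/24


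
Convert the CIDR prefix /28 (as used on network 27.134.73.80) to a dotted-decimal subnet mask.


/28 means 28 network bits, 4 host bits
Binary: 11111111111111111111111111110000
Mask: 255.255.255.240


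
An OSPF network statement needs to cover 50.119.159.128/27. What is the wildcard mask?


Subnet mask: 255.255.255.224
Wildcard = 255.255.255.255 - subnet mask
255 - 255 = 0
255 - 255 = 0
255 - 255 = 0
255 - 224 = 31
Wildcard: 0.0.0.31


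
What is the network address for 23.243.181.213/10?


IP:   00010111.11110011.10110101.11010101
Mask: 11111111.11000000.00000000.00000000
AND operation:
Net:  00010111.11000000.00000000.00000000
Network: 23.192.0.0/10


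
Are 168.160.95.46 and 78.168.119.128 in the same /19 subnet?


Mask: 255.255.224.0
168.160.95.46 AND mask = 168.160.64.0
78.168.119.128 AND mask = 78.168.96.0
No, different subnets (168.160.64.0 vs 78.168.96.0)


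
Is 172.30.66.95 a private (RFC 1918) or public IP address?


RFC 1918 private ranges:
  10.0.0.0/8 (10.0.0.0 - 10.255.255.255)
  172.16.0.0/12 (172.16.0.0 - 172.31.255.255)
  192.168.0.0/16 (192.168.0.0 - 192.168.255.255)
Private (in 172.16.0.0/12)


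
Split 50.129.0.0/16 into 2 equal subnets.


New prefix = 16 + 1 = 17
Each subnet has 32768 addresses
  50.129.0.0/17
  50.129.128.0/17
Subnets: 50.129.0.0/17, 50.129.128.0/17


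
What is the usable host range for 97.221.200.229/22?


Network: 97.221.200.0
Broadcast: 97.221.203.255
First usable = network + 1
Last usable = broadcast - 1
Range: 97.221.200.1 to 97.221.203.254


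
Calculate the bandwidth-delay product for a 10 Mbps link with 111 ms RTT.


BDP = bandwidth * RTT
= 10 Mbps * 111 ms
= 10 * 1e6 * 111 / 1000 bits
= 1110000 bits
= 138750 bytes
= 135.498 KB
BDP = 1110000 bits (138750 bytes)


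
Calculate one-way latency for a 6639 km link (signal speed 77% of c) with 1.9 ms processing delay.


Speed = 0.77 * 3e5 km/s = 231000 km/s
Propagation delay = 6639 / 231000 = 0.0287 s = 28.7403 ms
Processing delay = 1.9 ms
Total one-way latency = 30.6403 ms


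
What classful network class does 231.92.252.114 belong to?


First octet: 231
Binary: 11100111
1110xxxx -> Class D (224-239)
Class D (multicast), default mask N/A


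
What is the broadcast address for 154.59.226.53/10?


Network: 154.0.0.0/10
Host bits = 22
Set all host bits to 1:
Broadcast: 154.63.255.255


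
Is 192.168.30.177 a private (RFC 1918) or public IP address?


RFC 1918 private ranges:
  10.0.0.0/8 (10.0.0.0 - 10.255.255.255)
  172.16.0.0/12 (172.16.0.0 - 172.31.255.255)
  192.168.0.0/16 (192.168.0.0 - 192.168.255.255)
Private (in 192.168.0.0/16)


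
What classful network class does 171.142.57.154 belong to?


First octet: 171
Binary: 10101011
10xxxxxx -> Class B (128-191)
Class B, default mask 255.255.0.0 (/16)


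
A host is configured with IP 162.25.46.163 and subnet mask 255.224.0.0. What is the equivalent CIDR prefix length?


Binary: 11111111.11100000.00000000.00000000
Count leading 1s
Prefix: /11


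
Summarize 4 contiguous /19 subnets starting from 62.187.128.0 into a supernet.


Original prefix: /19
Number of subnets: 4 = 2^2
New prefix = 19 - 2 = 17
Supernet: 62.187.128.0/17


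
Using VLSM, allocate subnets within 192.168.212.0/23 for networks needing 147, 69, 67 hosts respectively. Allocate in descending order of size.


147 hosts -> /24 (254 usable): 192.168.212.0/24
69 hosts -> /25 (126 usable): 192.168.213.0/25
67 hosts -> /25 (126 usable): 192.168.213.128/25
Allocation: 192.168.212.0/24 (147 hosts, 254 usable); 192.168.213.0/25 (69 hosts, 126 usable); 192.168.213.128/25 (67 hosts, 126 usable)


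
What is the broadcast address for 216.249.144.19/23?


Network: 216.249.144.0/23
Host bits = 9
Set all host bits to 1:
Broadcast: 216.249.145.255


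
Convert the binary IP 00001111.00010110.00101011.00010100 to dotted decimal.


00001111 = 15
00010110 = 22
00101011 = 43
00010100 = 20
IP: 15.22.43.20


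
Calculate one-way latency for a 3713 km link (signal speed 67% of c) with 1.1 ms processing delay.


Speed = 0.67 * 3e5 km/s = 201000 km/s
Propagation delay = 3713 / 201000 = 0.0185 s = 18.4726 ms
Processing delay = 1.1 ms
Total one-way latency = 19.5726 ms


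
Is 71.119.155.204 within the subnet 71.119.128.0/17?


Subnet network: 71.119.128.0
Test IP AND mask: 71.119.128.0
Yes, 71.119.155.204 is in 71.119.128.0/17


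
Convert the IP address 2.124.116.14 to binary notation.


2 = 00000010
124 = 01111100
116 = 01110100
14 = 00001110
Binary: 00000010.01111100.01110100.00001110


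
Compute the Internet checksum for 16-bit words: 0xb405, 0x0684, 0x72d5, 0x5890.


Sum all words (with carry folding):
+ 0xb405 = 0xb405
+ 0x0684 = 0xba89
+ 0x72d5 = 0x2d5f
+ 0x5890 = 0x85ef
One's complement: ~0x85ef
Checksum = 0x7a10


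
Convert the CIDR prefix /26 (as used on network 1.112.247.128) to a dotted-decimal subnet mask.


/26 means 26 network bits, 6 host bits
Binary: 11111111111111111111111111000000
Mask: 255.255.255.192


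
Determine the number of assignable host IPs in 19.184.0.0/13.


Host bits = 32 - 13 = 19
Total addresses = 2^19 = 524288
Usable = total - 2 (network and broadcast)
Usable hosts: 524286


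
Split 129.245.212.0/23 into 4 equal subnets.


New prefix = 23 + 2 = 25
Each subnet has 128 addresses
  129.245.212.0/25
  129.245.212.128/25
  129.245.213.0/25
  129.245.213.128/25
Subnets: 129.245.212.0/25, 129.245.212.128/25, 129.245.213.0/25, 129.245.213.128/25


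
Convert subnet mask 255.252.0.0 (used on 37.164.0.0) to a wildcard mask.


Subnet mask: 255.252.0.0
Wildcard = 255.255.255.255 - subnet mask
255 - 255 = 0
255 - 252 = 3
255 - 0 = 255
255 - 0 = 255
Wildcard: 0.3.255.255


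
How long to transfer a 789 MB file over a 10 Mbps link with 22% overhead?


Effective throughput = 10 * (1 - 22/100) = 7.8 Mbps
File size in Mb = 789 * 8 = 6312 Mb
Time = 6312 / 7.8
Time = 809.2308 seconds


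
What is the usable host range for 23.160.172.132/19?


Network: 23.160.160.0
Broadcast: 23.160.191.255
First usable = network + 1
Last usable = broadcast - 1
Range: 23.160.160.1 to 23.160.191.254


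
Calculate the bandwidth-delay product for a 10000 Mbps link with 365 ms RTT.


BDP = bandwidth * RTT
= 10000 Mbps * 365 ms
= 10000 * 1e6 * 365 / 1000 bits
= 3650000000 bits
= 456250000 bytes
= 445556.6406 KB
BDP = 3650000000 bits (456250000 bytes)


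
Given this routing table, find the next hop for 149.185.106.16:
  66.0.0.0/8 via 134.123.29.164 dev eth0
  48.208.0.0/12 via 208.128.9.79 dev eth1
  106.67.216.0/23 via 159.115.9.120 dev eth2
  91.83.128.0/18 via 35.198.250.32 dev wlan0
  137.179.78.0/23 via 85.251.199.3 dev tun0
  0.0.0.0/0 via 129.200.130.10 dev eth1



Longest prefix match for 149.185.106.16:
  /8 66.0.0.0: no
  /12 48.208.0.0: no
  /23 106.67.216.0: no
  /18 91.83.128.0: no
  /23 137.179.78.0: no
  /0 0.0.0.0: MATCH
Selected: next-hop 129.200.130.10 via eth1 (matched /0)


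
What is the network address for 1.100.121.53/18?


IP:   00000001.01100100.01111001.00110101
Mask: 11111111.11111111.11000000.00000000
AND operation:
Net:  00000001.01100100.01000000.00000000
Network: 1.100.64.0/18


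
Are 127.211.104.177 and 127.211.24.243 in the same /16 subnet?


Mask: 255.255.0.0
127.211.104.177 AND mask = 127.211.0.0
127.211.24.243 AND mask = 127.211.0.0
Yes, same subnet (127.211.0.0)


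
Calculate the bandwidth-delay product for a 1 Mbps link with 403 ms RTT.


BDP = bandwidth * RTT
= 1 Mbps * 403 ms
= 1 * 1e6 * 403 / 1000 bits
= 403000 bits
= 50375 bytes
= 49.1943 KB
BDP = 403000 bits (50375 bytes)


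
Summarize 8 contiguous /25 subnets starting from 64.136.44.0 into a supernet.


Original prefix: /25
Number of subnets: 8 = 2^3
New prefix = 25 - 3 = 22
Supernet: 64.136.44.0/22


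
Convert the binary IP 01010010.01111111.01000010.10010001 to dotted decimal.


01010010 = 82
01111111 = 127
01000010 = 66
10010001 = 145
IP: 82.127.66.145


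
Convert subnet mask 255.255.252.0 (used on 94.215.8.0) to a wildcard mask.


Subnet mask: 255.255.252.0
Wildcard = 255.255.255.255 - subnet mask
255 - 255 = 0
255 - 255 = 0
255 - 252 = 3
255 - 0 = 255
Wildcard: 0.0.3.255


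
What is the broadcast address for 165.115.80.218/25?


Network: 165.115.80.128/25
Host bits = 7
Set all host bits to 1:
Broadcast: 165.115.80.255


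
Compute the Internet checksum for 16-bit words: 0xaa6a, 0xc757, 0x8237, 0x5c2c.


Sum all words (with carry folding):
+ 0xaa6a = 0xaa6a
+ 0xc757 = 0x71c2
+ 0x8237 = 0xf3f9
+ 0x5c2c = 0x5026
One's complement: ~0x5026
Checksum = 0xafd9


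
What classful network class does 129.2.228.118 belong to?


First octet: 129
Binary: 10000001
10xxxxxx -> Class B (128-191)
Class B, default mask 255.255.0.0 (/16)


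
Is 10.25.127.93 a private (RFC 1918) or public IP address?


RFC 1918 private ranges:
  10.0.0.0/8 (10.0.0.0 - 10.255.255.255)
  172.16.0.0/12 (172.16.0.0 - 172.31.255.255)
  192.168.0.0/16 (192.168.0.0 - 192.168.255.255)
Private (in 10.0.0.0/8)


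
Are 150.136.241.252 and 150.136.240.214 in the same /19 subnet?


Mask: 255.255.224.0
150.136.241.252 AND mask = 150.136.224.0
150.136.240.214 AND mask = 150.136.224.0
Yes, same subnet (150.136.224.0)


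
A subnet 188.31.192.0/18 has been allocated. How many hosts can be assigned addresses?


Host bits = 32 - 18 = 14
Total addresses = 2^14 = 16384
Usable = total - 2 (network and broadcast)
Usable hosts: 16382


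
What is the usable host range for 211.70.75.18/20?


Network: 211.70.64.0
Broadcast: 211.70.79.255
First usable = network + 1
Last usable = broadcast - 1
Range: 211.70.64.1 to 211.70.79.254


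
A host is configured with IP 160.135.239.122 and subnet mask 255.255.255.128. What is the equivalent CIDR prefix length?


Binary: 11111111.11111111.11111111.10000000
Count leading 1s
Prefix: /25


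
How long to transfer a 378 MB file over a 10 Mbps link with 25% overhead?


Effective throughput = 10 * (1 - 25/100) = 7.5 Mbps
File size in Mb = 378 * 8 = 3024 Mb
Time = 3024 / 7.5
Time = 403.2 seconds


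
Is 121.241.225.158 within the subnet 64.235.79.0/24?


Subnet network: 64.235.79.0
Test IP AND mask: 121.241.225.0
No, 121.241.225.158 is not in 64.235.79.0/24


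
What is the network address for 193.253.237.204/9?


IP:   11000001.11111101.11101101.11001100
Mask: 11111111.10000000.00000000.00000000
AND operation:
Net:  11000001.10000000.00000000.00000000
Network: 193.128.0.0/9


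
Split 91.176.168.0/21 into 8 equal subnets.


New prefix = 21 + 3 = 24
Each subnet has 256 addresses
  91.176.168.0/24
  91.176.169.0/24
  91.176.170.0/24
  91.176.171.0/24
  91.176.172.0/24
  91.176.173.0/24
  91.176.174.0/24
  91.176.175.0/24
Subnets: 91.176.168.0/24, 91.176.169.0/24, 91.176.170.0/24, 91.176.171.0/24, 91.176.172.0/24, 91.176.173.0/24, 91.176.174.0/24, 91.176.175.0/24


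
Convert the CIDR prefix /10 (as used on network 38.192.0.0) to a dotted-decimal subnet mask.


/10 means 10 network bits, 22 host bits
Binary: 11111111110000000000000000000000
Mask: 255.192.0.0


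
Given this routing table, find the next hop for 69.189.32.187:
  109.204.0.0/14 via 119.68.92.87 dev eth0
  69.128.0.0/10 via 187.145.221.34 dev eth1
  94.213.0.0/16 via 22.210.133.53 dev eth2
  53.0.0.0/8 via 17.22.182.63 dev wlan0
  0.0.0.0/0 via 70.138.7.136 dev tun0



Longest prefix match for 69.189.32.187:
  /14 109.204.0.0: no
  /10 69.128.0.0: MATCH
  /16 94.213.0.0: no
  /8 53.0.0.0: no
  /0 0.0.0.0: MATCH
Selected: next-hop 187.145.221.34 via eth1 (matched /10)


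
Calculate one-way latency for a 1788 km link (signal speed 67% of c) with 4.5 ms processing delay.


Speed = 0.67 * 3e5 km/s = 201000 km/s
Propagation delay = 1788 / 201000 = 0.0089 s = 8.8955 ms
Processing delay = 4.5 ms
Total one-way latency = 13.3955 ms


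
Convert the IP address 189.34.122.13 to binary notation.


189 = 10111101
34 = 00100010
122 = 01111010
13 = 00001101
Binary: 10111101.00100010.01111010.00001101


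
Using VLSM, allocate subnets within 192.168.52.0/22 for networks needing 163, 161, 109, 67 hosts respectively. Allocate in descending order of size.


163 hosts -> /24 (254 usable): 192.168.52.0/24
161 hosts -> /24 (254 usable): 192.168.53.0/24
109 hosts -> /25 (126 usable): 192.168.54.0/25
67 hosts -> /25 (126 usable): 192.168.54.128/25
Allocation: 192.168.52.0/24 (163 hosts, 254 usable); 192.168.53.0/24 (161 hosts, 254 usable); 192.168.54.0/25 (109 hosts, 126 usable); 192.168.54.128/25 (67 hosts, 126 usable)


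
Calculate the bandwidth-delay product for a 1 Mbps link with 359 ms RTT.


BDP = bandwidth * RTT
= 1 Mbps * 359 ms
= 1 * 1e6 * 359 / 1000 bits
= 359000 bits
= 44875 bytes
= 43.8232 KB
BDP = 359000 bits (44875 bytes)


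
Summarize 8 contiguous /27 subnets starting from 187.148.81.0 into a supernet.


Original prefix: /27
Number of subnets: 8 = 2^3
New prefix = 27 - 3 = 24
Supernet: 187.148.81.0/24


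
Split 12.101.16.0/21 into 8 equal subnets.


New prefix = 21 + 3 = 24
Each subnet has 256 addresses
  12.101.16.0/24
  12.101.17.0/24
  12.101.18.0/24
  12.101.19.0/24
  12.101.20.0/24
  12.101.21.0/24
  12.101.22.0/24
  12.101.23.0/24
Subnets: 12.101.16.0/24, 12.101.17.0/24, 12.101.18.0/24, 12.101.19.0/24, 12.101.20.0/24, 12.101.21.0/24, 12.101.22.0/24, 12.101.23.0/24


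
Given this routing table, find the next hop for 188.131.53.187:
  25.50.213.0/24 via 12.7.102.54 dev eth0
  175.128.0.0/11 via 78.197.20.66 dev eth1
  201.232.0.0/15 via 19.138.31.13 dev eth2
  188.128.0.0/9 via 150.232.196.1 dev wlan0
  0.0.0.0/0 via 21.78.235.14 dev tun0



Longest prefix match for 188.131.53.187:
  /24 25.50.213.0: no
  /11 175.128.0.0: no
  /15 201.232.0.0: no
  /9 188.128.0.0: MATCH
  /0 0.0.0.0: MATCH
Selected: next-hop 150.232.196.1 via wlan0 (matched /9)


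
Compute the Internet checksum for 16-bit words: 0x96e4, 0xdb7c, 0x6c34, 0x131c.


Sum all words (with carry folding):
+ 0x96e4 = 0x96e4
+ 0xdb7c = 0x7261
+ 0x6c34 = 0xde95
+ 0x131c = 0xf1b1
One's complement: ~0xf1b1
Checksum = 0x0e4e


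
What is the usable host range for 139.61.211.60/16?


Network: 139.61.0.0
Broadcast: 139.61.255.255
First usable = network + 1
Last usable = broadcast - 1
Range: 139.61.0.1 to 139.61.255.254


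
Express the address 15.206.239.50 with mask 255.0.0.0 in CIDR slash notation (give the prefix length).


Binary: 11111111.00000000.00000000.00000000
Count leading 1s
Prefix: /8


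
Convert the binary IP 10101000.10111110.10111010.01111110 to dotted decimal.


10101000 = 168
10111110 = 190
10111010 = 186
01111110 = 126
IP: 168.190.186.126


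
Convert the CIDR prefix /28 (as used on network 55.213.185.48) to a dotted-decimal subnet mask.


/28 means 28 network bits, 4 host bits
Binary: 11111111111111111111111111110000
Mask: 255.255.255.240


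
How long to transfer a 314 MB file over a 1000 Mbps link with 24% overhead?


Effective throughput = 1000 * (1 - 24/100) = 760 Mbps
File size in Mb = 314 * 8 = 2512 Mb
Time = 2512 / 760
Time = 3.3053 seconds


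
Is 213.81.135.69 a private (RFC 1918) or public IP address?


RFC 1918 private ranges:
  10.0.0.0/8 (10.0.0.0 - 10.255.255.255)
  172.16.0.0/12 (172.16.0.0 - 172.31.255.255)
  192.168.0.0/16 (192.168.0.0 - 192.168.255.255)
Public (not in any RFC 1918 range)


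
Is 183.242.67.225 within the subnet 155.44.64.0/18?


Subnet network: 155.44.64.0
Test IP AND mask: 183.242.64.0
No, 183.242.67.225 is not in 155.44.64.0/18


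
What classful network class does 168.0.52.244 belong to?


First octet: 168
Binary: 10101000
10xxxxxx -> Class B (128-191)
Class B, default mask 255.255.0.0 (/16)


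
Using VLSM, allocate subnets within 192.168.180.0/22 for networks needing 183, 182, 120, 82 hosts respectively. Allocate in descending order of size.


183 hosts -> /24 (254 usable): 192.168.180.0/24
182 hosts -> /24 (254 usable): 192.168.181.0/24
120 hosts -> /25 (126 usable): 192.168.182.0/25
82 hosts -> /25 (126 usable): 192.168.182.128/25
Allocation: 192.168.180.0/24 (183 hosts, 254 usable); 192.168.181.0/24 (182 hosts, 254 usable); 192.168.182.0/25 (120 hosts, 126 usable); 192.168.182.128/25 (82 hosts, 126 usable)


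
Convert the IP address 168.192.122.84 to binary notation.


168 = 10101000
192 = 11000000
122 = 01111010
84 = 01010100
Binary: 10101000.11000000.01111010.01010100


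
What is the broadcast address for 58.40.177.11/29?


Network: 58.40.177.8/29
Host bits = 3
Set all host bits to 1:
Broadcast: 58.40.177.15


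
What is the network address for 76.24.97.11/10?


IP:   01001100.00011000.01100001.00001011
Mask: 11111111.11000000.00000000.00000000
AND operation:
Net:  01001100.00000000.00000000.00000000
Network: 76.0.0.0/10


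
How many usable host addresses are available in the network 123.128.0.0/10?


Host bits = 32 - 10 = 22
Total addresses = 2^22 = 4194304
Usable = total - 2 (network and broadcast)
Usable hosts: 4194302


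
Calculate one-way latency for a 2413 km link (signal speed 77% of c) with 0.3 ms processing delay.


Speed = 0.77 * 3e5 km/s = 231000 km/s
Propagation delay = 2413 / 231000 = 0.0104 s = 10.4459 ms
Processing delay = 0.3 ms
Total one-way latency = 10.7459 ms


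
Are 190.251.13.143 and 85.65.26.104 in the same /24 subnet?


Mask: 255.255.255.0
190.251.13.143 AND mask = 190.251.13.0
85.65.26.104 AND mask = 85.65.26.0
No, different subnets (190.251.13.0 vs 85.65.26.0)


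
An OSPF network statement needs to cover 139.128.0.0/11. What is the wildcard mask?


Subnet mask: 255.224.0.0
Wildcard = 255.255.255.255 - subnet mask
255 - 255 = 0
255 - 224 = 31
255 - 0 = 255
255 - 0 = 255
Wildcard: 0.31.255.255


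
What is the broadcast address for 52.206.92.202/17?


Network: 52.206.0.0/17
Host bits = 15
Set all host bits to 1:
Broadcast: 52.206.127.255


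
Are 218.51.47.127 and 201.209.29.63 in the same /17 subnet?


Mask: 255.255.128.0
218.51.47.127 AND mask = 218.51.0.0
201.209.29.63 AND mask = 201.209.0.0
No, different subnets (218.51.0.0 vs 201.209.0.0)


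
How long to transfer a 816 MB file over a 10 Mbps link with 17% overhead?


Effective throughput = 10 * (1 - 17/100) = 8.3 Mbps
File size in Mb = 816 * 8 = 6528 Mb
Time = 6528 / 8.3
Time = 786.506 seconds


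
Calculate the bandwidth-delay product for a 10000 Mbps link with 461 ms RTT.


BDP = bandwidth * RTT
= 10000 Mbps * 461 ms
= 10000 * 1e6 * 461 / 1000 bits
= 4610000000 bits
= 576250000 bytes
= 562744.1406 KB
BDP = 4610000000 bits (576250000 bytes)


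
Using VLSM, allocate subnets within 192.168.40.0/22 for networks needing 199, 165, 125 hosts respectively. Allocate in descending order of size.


199 hosts -> /24 (254 usable): 192.168.40.0/24
165 hosts -> /24 (254 usable): 192.168.41.0/24
125 hosts -> /25 (126 usable): 192.168.42.0/25
Allocation: 192.168.40.0/24 (199 hosts, 254 usable); 192.168.41.0/24 (165 hosts, 254 usable); 192.168.42.0/25 (125 hosts, 126 usable)


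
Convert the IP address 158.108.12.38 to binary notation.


158 = 10011110
108 = 01101100
12 = 00001100
38 = 00100110
Binary: 10011110.01101100.00001100.00100110


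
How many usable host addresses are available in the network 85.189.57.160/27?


Host bits = 32 - 27 = 5
Total addresses = 2^5 = 32
Usable = total - 2 (network and broadcast)
Usable hosts: 30


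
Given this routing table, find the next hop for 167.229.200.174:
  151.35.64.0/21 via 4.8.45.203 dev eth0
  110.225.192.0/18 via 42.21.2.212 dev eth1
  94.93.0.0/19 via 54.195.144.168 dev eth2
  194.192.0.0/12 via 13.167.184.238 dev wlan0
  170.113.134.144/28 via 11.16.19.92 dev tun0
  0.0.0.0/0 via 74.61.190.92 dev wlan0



Longest prefix match for 167.229.200.174:
  /21 151.35.64.0: no
  /18 110.225.192.0: no
  /19 94.93.0.0: no
  /12 194.192.0.0: no
  /28 170.113.134.144: no
  /0 0.0.0.0: MATCH
Selected: next-hop 74.61.190.92 via wlan0 (matched /0)


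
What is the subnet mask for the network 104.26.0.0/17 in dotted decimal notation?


/17 means 17 network bits, 15 host bits
Binary: 11111111111111111000000000000000
Mask: 255.255.128.0


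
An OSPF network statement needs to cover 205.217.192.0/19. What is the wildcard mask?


Subnet mask: 255.255.224.0
Wildcard = 255.255.255.255 - subnet mask
255 - 255 = 0
255 - 255 = 0
255 - 224 = 31
255 - 0 = 255
Wildcard: 0.0.31.255


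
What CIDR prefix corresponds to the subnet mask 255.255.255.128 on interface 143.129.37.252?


Binary: 11111111.11111111.11111111.10000000
Count leading 1s
Prefix: /25


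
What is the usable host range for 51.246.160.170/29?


Network: 51.246.160.168
Broadcast: 51.246.160.175
First usable = network + 1
Last usable = broadcast - 1
Range: 51.246.160.169 to 51.246.160.174


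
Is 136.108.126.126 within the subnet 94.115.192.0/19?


Subnet network: 94.115.192.0
Test IP AND mask: 136.108.96.0
No, 136.108.126.126 is not in 94.115.192.0/19


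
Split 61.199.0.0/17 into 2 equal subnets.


New prefix = 17 + 1 = 18
Each subnet has 16384 addresses
  61.199.0.0/18
  61.199.64.0/18
Subnets: 61.199.0.0/18, 61.199.64.0/18


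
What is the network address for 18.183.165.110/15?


IP:   00010010.10110111.10100101.01101110
Mask: 11111111.11111110.00000000.00000000
AND operation:
Net:  00010010.10110110.00000000.00000000
Network: 18.182.0.0/15


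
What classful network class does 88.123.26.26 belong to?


First octet: 88
Binary: 01011000
0xxxxxxx -> Class A (1-126)
Class A, default mask 255.0.0.0 (/8)


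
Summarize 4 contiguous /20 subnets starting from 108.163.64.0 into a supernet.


Original prefix: /20
Number of subnets: 4 = 2^2
New prefix = 20 - 2 = 18
Supernet: 108.163.64.0/18


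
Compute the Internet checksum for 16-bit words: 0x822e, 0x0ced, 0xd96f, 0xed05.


Sum all words (with carry folding):
+ 0x822e = 0x822e
+ 0x0ced = 0x8f1b
+ 0xd96f = 0x688b
+ 0xed05 = 0x5591
One's complement: ~0x5591
Checksum = 0xaa6e


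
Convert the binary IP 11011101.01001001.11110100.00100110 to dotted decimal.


11011101 = 221
01001001 = 73
11110100 = 244
00100110 = 38
IP: 221.73.244.38


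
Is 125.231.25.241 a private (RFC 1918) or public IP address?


RFC 1918 private ranges:
  10.0.0.0/8 (10.0.0.0 - 10.255.255.255)
  172.16.0.0/12 (172.16.0.0 - 172.31.255.255)
  192.168.0.0/16 (192.168.0.0 - 192.168.255.255)
Public (not in any RFC 1918 range)


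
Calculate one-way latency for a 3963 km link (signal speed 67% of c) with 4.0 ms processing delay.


Speed = 0.67 * 3e5 km/s = 201000 km/s
Propagation delay = 3963 / 201000 = 0.0197 s = 19.7164 ms
Processing delay = 4.0 ms
Total one-way latency = 23.7164 ms


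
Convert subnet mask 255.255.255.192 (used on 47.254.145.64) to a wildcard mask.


Subnet mask: 255.255.255.192
Wildcard = 255.255.255.255 - subnet mask
255 - 255 = 0
255 - 255 = 0
255 - 255 = 0
255 - 192 = 63
Wildcard: 0.0.0.63


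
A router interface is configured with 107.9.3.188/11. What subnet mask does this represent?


/11 means 11 network bits, 21 host bits
Binary: 11111111111000000000000000000000
Mask: 255.224.0.0


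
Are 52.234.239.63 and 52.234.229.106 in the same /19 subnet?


Mask: 255.255.224.0
52.234.239.63 AND mask = 52.234.224.0
52.234.229.106 AND mask = 52.234.224.0
Yes, same subnet (52.234.224.0)


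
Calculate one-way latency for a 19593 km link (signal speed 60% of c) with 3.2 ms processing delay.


Speed = 0.6 * 3e5 km/s = 180000 km/s
Propagation delay = 19593 / 180000 = 0.1089 s = 108.85 ms
Processing delay = 3.2 ms
Total one-way latency = 112.05 ms


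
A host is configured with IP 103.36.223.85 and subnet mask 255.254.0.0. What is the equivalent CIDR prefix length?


Binary: 11111111.11111110.00000000.00000000
Count leading 1s
Prefix: /15


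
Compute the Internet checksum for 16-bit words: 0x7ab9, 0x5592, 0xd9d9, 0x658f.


Sum all words (with carry folding):
+ 0x7ab9 = 0x7ab9
+ 0x5592 = 0xd04b
+ 0xd9d9 = 0xaa25
+ 0x658f = 0x0fb5
One's complement: ~0x0fb5
Checksum = 0xf04a


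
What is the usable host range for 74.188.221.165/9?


Network: 74.128.0.0
Broadcast: 74.255.255.255
First usable = network + 1
Last usable = broadcast - 1
Range: 74.128.0.1 to 74.255.255.254


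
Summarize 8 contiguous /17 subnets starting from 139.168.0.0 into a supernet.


Original prefix: /17
Number of subnets: 8 = 2^3
New prefix = 17 - 3 = 14
Supernet: 139.168.0.0/14


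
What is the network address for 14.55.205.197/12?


IP:   00001110.00110111.11001101.11000101
Mask: 11111111.11110000.00000000.00000000
AND operation:
Net:  00001110.00110000.00000000.00000000
Network: 14.48.0.0/12


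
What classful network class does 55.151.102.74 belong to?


First octet: 55
Binary: 00110111
0xxxxxxx -> Class A (1-126)
Class A, default mask 255.0.0.0 (/8)


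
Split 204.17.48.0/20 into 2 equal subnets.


New prefix = 20 + 1 = 21
Each subnet has 2048 addresses
  204.17.48.0/21
  204.17.56.0/21
Subnets: 204.17.48.0/21, 204.17.56.0/21


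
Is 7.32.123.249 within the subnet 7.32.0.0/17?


Subnet network: 7.32.0.0
Test IP AND mask: 7.32.0.0
Yes, 7.32.123.249 is in 7.32.0.0/17


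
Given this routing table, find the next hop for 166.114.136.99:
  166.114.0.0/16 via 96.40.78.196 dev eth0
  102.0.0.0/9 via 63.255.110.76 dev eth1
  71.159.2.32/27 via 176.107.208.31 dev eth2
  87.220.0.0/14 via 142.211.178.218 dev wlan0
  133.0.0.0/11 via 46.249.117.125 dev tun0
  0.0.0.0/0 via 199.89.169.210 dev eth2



Longest prefix match for 166.114.136.99:
  /16 166.114.0.0: MATCH
  /9 102.0.0.0: no
  /27 71.159.2.32: no
  /14 87.220.0.0: no
  /11 133.0.0.0: no
  /0 0.0.0.0: MATCH
Selected: next-hop 96.40.78.196 via eth0 (matched /16)


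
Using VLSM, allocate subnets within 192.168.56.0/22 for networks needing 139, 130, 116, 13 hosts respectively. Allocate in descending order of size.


139 hosts -> /24 (254 usable): 192.168.56.0/24
130 hosts -> /24 (254 usable): 192.168.57.0/24
116 hosts -> /25 (126 usable): 192.168.58.0/25
13 hosts -> /28 (14 usable): 192.168.58.128/28
Allocation: 192.168.56.0/24 (139 hosts, 254 usable); 192.168.57.0/24 (130 hosts, 254 usable); 192.168.58.0/25 (116 hosts, 126 usable); 192.168.58.128/28 (13 hosts, 14 usable)


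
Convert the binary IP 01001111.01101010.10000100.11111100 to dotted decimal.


01001111 = 79
01101010 = 106
10000100 = 132
11111100 = 252
IP: 79.106.132.252


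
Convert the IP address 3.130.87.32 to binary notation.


3 = 00000011
130 = 10000010
87 = 01010111
32 = 00100000
Binary: 00000011.10000010.01010111.00100000


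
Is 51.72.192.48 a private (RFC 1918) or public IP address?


RFC 1918 private ranges:
  10.0.0.0/8 (10.0.0.0 - 10.255.255.255)
  172.16.0.0/12 (172.16.0.0 - 172.31.255.255)
  192.168.0.0/16 (192.168.0.0 - 192.168.255.255)
Public (not in any RFC 1918 range)


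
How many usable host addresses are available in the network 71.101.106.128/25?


Host bits = 32 - 25 = 7
Total addresses = 2^7 = 128
Usable = total - 2 (network and broadcast)
Usable hosts: 126


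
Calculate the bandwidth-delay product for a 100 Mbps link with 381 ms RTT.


BDP = bandwidth * RTT
= 100 Mbps * 381 ms
= 100 * 1e6 * 381 / 1000 bits
= 38100000 bits
= 4762500 bytes
= 4650.8789 KB
BDP = 38100000 bits (4762500 bytes)


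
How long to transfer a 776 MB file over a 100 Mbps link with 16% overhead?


Effective throughput = 100 * (1 - 16/100) = 84 Mbps
File size in Mb = 776 * 8 = 6208 Mb
Time = 6208 / 84
Time = 73.9048 seconds


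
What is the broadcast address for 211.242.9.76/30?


Network: 211.242.9.76/30
Host bits = 2
Set all host bits to 1:
Broadcast: 211.242.9.79


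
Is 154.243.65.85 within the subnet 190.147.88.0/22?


Subnet network: 190.147.88.0
Test IP AND mask: 154.243.64.0
No, 154.243.65.85 is not in 190.147.88.0/22


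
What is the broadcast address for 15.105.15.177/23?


Network: 15.105.14.0/23
Host bits = 9
Set all host bits to 1:
Broadcast: 15.105.15.255


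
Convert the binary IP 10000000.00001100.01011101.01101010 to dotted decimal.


10000000 = 128
00001100 = 12
01011101 = 93
01101010 = 106
IP: 128.12.93.106


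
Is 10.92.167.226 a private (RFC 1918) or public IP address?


RFC 1918 private ranges:
  10.0.0.0/8 (10.0.0.0 - 10.255.255.255)
  172.16.0.0/12 (172.16.0.0 - 172.31.255.255)
  192.168.0.0/16 (192.168.0.0 - 192.168.255.255)
Private (in 10.0.0.0/8)


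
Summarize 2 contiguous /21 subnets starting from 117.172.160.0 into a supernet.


Original prefix: /21
Number of subnets: 2 = 2^1
New prefix = 21 - 1 = 20
Supernet: 117.172.160.0/20


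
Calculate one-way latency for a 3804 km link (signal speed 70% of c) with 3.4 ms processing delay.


Speed = 0.7 * 3e5 km/s = 210000 km/s
Propagation delay = 3804 / 210000 = 0.0181 s = 18.1143 ms
Processing delay = 3.4 ms
Total one-way latency = 21.5143 ms


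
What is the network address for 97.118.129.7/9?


IP:   01100001.01110110.10000001.00000111
Mask: 11111111.10000000.00000000.00000000
AND operation:
Net:  01100001.00000000.00000000.00000000
Network: 97.0.0.0/9


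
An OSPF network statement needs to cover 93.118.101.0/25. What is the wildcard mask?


Subnet mask: 255.255.255.128
Wildcard = 255.255.255.255 - subnet mask
255 - 255 = 0
255 - 255 = 0
255 - 255 = 0
255 - 128 = 127
Wildcard: 0.0.0.127


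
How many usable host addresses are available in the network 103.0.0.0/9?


Host bits = 32 - 9 = 23
Total addresses = 2^23 = 8388608
Usable = total - 2 (network and broadcast)
Usable hosts: 8388606


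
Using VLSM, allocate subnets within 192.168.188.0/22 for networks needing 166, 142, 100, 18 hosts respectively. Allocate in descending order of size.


166 hosts -> /24 (254 usable): 192.168.188.0/24
142 hosts -> /24 (254 usable): 192.168.189.0/24
100 hosts -> /25 (126 usable): 192.168.190.0/25
18 hosts -> /27 (30 usable): 192.168.190.128/27
Allocation: 192.168.188.0/24 (166 hosts, 254 usable); 192.168.189.0/24 (142 hosts, 254 usable); 192.168.190.0/25 (100 hosts, 126 usable); 192.168.190.128/27 (18 hosts, 30 usable)


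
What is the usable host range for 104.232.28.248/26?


Network: 104.232.28.192
Broadcast: 104.232.28.255
First usable = network + 1
Last usable = broadcast - 1
Range: 104.232.28.193 to 104.232.28.254


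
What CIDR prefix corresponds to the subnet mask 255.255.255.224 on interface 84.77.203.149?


Binary: 11111111.11111111.11111111.11100000
Count leading 1s
Prefix: /27


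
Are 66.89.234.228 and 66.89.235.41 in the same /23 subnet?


Mask: 255.255.254.0
66.89.234.228 AND mask = 66.89.234.0
66.89.235.41 AND mask = 66.89.234.0
Yes, same subnet (66.89.234.0)


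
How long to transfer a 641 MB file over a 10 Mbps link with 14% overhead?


Effective throughput = 10 * (1 - 14/100) = 8.6 Mbps
File size in Mb = 641 * 8 = 5128 Mb
Time = 5128 / 8.6
Time = 596.2791 seconds


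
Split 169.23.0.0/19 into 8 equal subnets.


New prefix = 19 + 3 = 22
Each subnet has 1024 addresses
  169.23.0.0/22
  169.23.4.0/22
  169.23.8.0/22
  169.23.12.0/22
  169.23.16.0/22
  169.23.20.0/22
  169.23.24.0/22
  169.23.28.0/22
Subnets: 169.23.0.0/22, 169.23.4.0/22, 169.23.8.0/22, 169.23.12.0/22, 169.23.16.0/22, 169.23.20.0/22, 169.23.24.0/22, 169.23.28.0/22


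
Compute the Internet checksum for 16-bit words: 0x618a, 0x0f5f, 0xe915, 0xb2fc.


Sum all words (with carry folding):
+ 0x618a = 0x618a
+ 0x0f5f = 0x70e9
+ 0xe915 = 0x59ff
+ 0xb2fc = 0x0cfc
One's complement: ~0x0cfc
Checksum = 0xf303


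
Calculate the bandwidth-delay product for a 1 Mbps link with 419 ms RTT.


BDP = bandwidth * RTT
= 1 Mbps * 419 ms
= 1 * 1e6 * 419 / 1000 bits
= 419000 bits
= 52375 bytes
= 51.1475 KB
BDP = 419000 bits (52375 bytes)


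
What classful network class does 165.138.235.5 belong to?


First octet: 165
Binary: 10100101
10xxxxxx -> Class B (128-191)
Class B, default mask 255.255.0.0 (/16)
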